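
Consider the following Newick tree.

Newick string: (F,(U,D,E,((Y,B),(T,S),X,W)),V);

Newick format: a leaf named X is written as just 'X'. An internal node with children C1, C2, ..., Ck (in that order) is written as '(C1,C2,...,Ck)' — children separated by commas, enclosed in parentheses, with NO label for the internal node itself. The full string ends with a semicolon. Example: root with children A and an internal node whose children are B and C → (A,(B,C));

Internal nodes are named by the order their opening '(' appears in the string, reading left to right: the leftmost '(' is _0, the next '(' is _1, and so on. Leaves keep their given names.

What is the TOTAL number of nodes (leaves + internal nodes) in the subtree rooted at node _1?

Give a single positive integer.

Newick: (F,(U,D,E,((Y,B),(T,S),X,W)),V);
Locate _1: it is the '(' at position 3 (the 2nd '(' reading left to right).
Query: subtree rooted at _1
_1: subtree_size = 1 + 12
  U: subtree_size = 1 + 0
  D: subtree_size = 1 + 0
  E: subtree_size = 1 + 0
  _2: subtree_size = 1 + 8
    _3: subtree_size = 1 + 2
      Y: subtree_size = 1 + 0
      B: subtree_size = 1 + 0
    _4: subtree_size = 1 + 2
      T: subtree_size = 1 + 0
      S: subtree_size = 1 + 0
    X: subtree_size = 1 + 0
    W: subtree_size = 1 + 0
Total subtree size of _1: 13

Answer: 13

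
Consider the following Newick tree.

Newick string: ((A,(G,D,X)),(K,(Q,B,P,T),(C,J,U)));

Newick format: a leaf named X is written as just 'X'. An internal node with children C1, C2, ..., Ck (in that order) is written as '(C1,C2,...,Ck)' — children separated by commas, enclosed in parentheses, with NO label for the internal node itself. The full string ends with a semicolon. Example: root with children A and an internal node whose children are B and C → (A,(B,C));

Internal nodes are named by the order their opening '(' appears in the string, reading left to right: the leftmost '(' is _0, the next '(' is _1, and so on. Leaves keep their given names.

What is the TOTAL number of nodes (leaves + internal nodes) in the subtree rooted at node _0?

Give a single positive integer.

Newick: ((A,(G,D,X)),(K,(Q,B,P,T),(C,J,U)));
Locate _0: it is the '(' at position 0 (the 1st '(' reading left to right).
Query: subtree rooted at _0
_0: subtree_size = 1 + 17
  _1: subtree_size = 1 + 5
    A: subtree_size = 1 + 0
    _2: subtree_size = 1 + 3
      G: subtree_size = 1 + 0
      D: subtree_size = 1 + 0
      X: subtree_size = 1 + 0
  _3: subtree_size = 1 + 10
    K: subtree_size = 1 + 0
    _4: subtree_size = 1 + 4
      Q: subtree_size = 1 + 0
      B: subtree_size = 1 + 0
      P: subtree_size = 1 + 0
      T: subtree_size = 1 + 0
    _5: subtree_size = 1 + 3
      C: subtree_size = 1 + 0
      J: subtree_size = 1 + 0
      U: subtree_size = 1 + 0
Total subtree size of _0: 18

Answer: 18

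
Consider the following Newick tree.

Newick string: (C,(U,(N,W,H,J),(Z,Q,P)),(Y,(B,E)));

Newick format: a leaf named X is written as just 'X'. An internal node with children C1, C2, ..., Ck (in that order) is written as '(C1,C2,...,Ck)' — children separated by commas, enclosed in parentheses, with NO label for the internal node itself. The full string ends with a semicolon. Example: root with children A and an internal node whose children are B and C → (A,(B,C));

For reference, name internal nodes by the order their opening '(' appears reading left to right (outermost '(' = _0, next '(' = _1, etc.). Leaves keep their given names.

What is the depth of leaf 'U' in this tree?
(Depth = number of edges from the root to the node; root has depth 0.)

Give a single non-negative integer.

Newick: (C,(U,(N,W,H,J),(Z,Q,P)),(Y,(B,E)));
Naming internals by '(' encounter order: outermost '(' = _0, next = _1, ...
Query node: U
Path from root: _0 -> _1 -> U
Depth of U: 2 (number of edges from root)

Answer: 2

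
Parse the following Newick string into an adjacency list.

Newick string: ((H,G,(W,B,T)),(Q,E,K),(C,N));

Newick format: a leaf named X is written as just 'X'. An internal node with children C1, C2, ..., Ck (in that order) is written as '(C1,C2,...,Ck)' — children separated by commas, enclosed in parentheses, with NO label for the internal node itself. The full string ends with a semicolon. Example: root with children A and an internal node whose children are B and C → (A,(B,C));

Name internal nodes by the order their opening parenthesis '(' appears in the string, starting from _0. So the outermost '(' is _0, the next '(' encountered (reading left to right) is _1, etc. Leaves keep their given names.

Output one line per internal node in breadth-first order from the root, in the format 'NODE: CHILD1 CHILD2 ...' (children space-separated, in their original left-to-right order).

Input: ((H,G,(W,B,T)),(Q,E,K),(C,N));
Scanning left-to-right, naming '(' by encounter order:
  pos 0: '(' -> open internal node _0 (depth 1)
  pos 1: '(' -> open internal node _1 (depth 2)
  pos 6: '(' -> open internal node _2 (depth 3)
  pos 12: ')' -> close internal node _2 (now at depth 2)
  pos 13: ')' -> close internal node _1 (now at depth 1)
  pos 15: '(' -> open internal node _3 (depth 2)
  pos 21: ')' -> close internal node _3 (now at depth 1)
  pos 23: '(' -> open internal node _4 (depth 2)
  pos 27: ')' -> close internal node _4 (now at depth 1)
  pos 28: ')' -> close internal node _0 (now at depth 0)
Total internal nodes: 5
BFS adjacency from root:
  _0: _1 _3 _4
  _1: H G _2
  _3: Q E K
  _4: C N
  _2: W B T

Answer: _0: _1 _3 _4
_1: H G _2
_3: Q E K
_4: C N
_2: W B T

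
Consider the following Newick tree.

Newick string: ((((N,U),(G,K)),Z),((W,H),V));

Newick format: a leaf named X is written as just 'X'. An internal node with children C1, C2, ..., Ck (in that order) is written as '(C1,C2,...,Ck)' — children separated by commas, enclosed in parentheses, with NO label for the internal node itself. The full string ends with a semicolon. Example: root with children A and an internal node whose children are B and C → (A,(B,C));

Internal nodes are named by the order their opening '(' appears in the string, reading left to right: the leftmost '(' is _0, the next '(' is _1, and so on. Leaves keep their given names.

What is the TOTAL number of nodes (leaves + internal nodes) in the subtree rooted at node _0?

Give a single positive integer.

Newick: ((((N,U),(G,K)),Z),((W,H),V));
Locate _0: it is the '(' at position 0 (the 1st '(' reading left to right).
Query: subtree rooted at _0
_0: subtree_size = 1 + 14
  _1: subtree_size = 1 + 8
    _2: subtree_size = 1 + 6
      _3: subtree_size = 1 + 2
        N: subtree_size = 1 + 0
        U: subtree_size = 1 + 0
      _4: subtree_size = 1 + 2
        G: subtree_size = 1 + 0
        K: subtree_size = 1 + 0
    Z: subtree_size = 1 + 0
  _5: subtree_size = 1 + 4
    _6: subtree_size = 1 + 2
      W: subtree_size = 1 + 0
      H: subtree_size = 1 + 0
    V: subtree_size = 1 + 0
Total subtree size of _0: 15

Answer: 15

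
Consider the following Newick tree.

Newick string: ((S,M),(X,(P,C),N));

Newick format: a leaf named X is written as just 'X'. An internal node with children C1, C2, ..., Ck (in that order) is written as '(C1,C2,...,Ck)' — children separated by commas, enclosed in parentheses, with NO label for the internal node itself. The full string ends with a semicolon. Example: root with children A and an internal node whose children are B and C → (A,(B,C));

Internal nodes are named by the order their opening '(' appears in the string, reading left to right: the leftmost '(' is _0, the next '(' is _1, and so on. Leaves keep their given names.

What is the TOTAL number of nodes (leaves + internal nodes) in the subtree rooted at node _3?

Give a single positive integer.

Newick: ((S,M),(X,(P,C),N));
Locate _3: it is the '(' at position 10 (the 4th '(' reading left to right).
Query: subtree rooted at _3
_3: subtree_size = 1 + 2
  P: subtree_size = 1 + 0
  C: subtree_size = 1 + 0
Total subtree size of _3: 3

Answer: 3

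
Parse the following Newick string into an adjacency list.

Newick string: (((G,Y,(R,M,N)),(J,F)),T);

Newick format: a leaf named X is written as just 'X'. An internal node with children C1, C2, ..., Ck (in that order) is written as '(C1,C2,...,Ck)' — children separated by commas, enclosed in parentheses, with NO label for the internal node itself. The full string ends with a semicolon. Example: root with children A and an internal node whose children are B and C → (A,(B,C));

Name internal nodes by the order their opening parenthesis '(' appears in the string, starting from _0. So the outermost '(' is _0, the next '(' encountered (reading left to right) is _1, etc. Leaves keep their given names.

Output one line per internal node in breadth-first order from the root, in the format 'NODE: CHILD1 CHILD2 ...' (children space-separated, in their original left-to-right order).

Input: (((G,Y,(R,M,N)),(J,F)),T);
Scanning left-to-right, naming '(' by encounter order:
  pos 0: '(' -> open internal node _0 (depth 1)
  pos 1: '(' -> open internal node _1 (depth 2)
  pos 2: '(' -> open internal node _2 (depth 3)
  pos 7: '(' -> open internal node _3 (depth 4)
  pos 13: ')' -> close internal node _3 (now at depth 3)
  pos 14: ')' -> close internal node _2 (now at depth 2)
  pos 16: '(' -> open internal node _4 (depth 3)
  pos 20: ')' -> close internal node _4 (now at depth 2)
  pos 21: ')' -> close internal node _1 (now at depth 1)
  pos 24: ')' -> close internal node _0 (now at depth 0)
Total internal nodes: 5
BFS adjacency from root:
  _0: _1 T
  _1: _2 _4
  _2: G Y _3
  _4: J F
  _3: R M N

Answer: _0: _1 T
_1: _2 _4
_2: G Y _3
_4: J F
_3: R M N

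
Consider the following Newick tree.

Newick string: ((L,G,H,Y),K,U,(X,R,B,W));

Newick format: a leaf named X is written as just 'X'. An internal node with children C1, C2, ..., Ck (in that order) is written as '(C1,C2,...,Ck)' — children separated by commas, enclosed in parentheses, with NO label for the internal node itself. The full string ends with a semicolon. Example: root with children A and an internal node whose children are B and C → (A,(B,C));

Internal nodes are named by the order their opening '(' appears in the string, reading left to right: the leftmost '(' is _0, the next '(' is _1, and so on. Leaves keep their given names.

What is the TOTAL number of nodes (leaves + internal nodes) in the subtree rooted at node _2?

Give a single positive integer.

Newick: ((L,G,H,Y),K,U,(X,R,B,W));
Locate _2: it is the '(' at position 15 (the 3rd '(' reading left to right).
Query: subtree rooted at _2
_2: subtree_size = 1 + 4
  X: subtree_size = 1 + 0
  R: subtree_size = 1 + 0
  B: subtree_size = 1 + 0
  W: subtree_size = 1 + 0
Total subtree size of _2: 5

Answer: 5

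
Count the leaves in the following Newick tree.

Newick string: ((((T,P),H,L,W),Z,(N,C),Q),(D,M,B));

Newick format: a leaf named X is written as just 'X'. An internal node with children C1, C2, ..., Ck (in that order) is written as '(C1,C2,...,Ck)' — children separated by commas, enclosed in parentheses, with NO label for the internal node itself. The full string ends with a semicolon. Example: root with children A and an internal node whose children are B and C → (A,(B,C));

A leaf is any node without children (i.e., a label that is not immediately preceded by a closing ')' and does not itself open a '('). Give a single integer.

Answer: 12

Derivation:
Newick: ((((T,P),H,L,W),Z,(N,C),Q),(D,M,B));
Scan left-to-right; a leaf is any maximal label run not followed by '(':
  pos 4: leaf 'T' → count = 1
  pos 6: leaf 'P' → count = 2
  pos 9: leaf 'H' → count = 3
  pos 11: leaf 'L' → count = 4
  pos 13: leaf 'W' → count = 5
  pos 16: leaf 'Z' → count = 6
  pos 19: leaf 'N' → count = 7
  pos 21: leaf 'C' → count = 8
  pos 24: leaf 'Q' → count = 9
  pos 28: leaf 'D' → count = 10
  pos 30: leaf 'M' → count = 11
  pos 32: leaf 'B' → count = 12
Total leaves: 12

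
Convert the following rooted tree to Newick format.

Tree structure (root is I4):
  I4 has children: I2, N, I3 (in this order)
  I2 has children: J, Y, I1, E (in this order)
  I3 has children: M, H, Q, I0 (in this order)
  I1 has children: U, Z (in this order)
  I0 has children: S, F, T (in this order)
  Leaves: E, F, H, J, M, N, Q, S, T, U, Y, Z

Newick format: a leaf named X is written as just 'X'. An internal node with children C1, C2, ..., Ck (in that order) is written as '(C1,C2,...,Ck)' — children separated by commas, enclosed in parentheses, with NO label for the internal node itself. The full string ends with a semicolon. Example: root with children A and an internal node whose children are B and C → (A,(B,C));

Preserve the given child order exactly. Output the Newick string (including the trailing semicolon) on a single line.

Answer: ((J,Y,(U,Z),E),N,(M,H,Q,(S,F,T)));

Derivation:
internal I4 with children ['I2', 'N', 'I3']
  internal I2 with children ['J', 'Y', 'I1', 'E']
    leaf 'J' → 'J'
    leaf 'Y' → 'Y'
    internal I1 with children ['U', 'Z']
      leaf 'U' → 'U'
      leaf 'Z' → 'Z'
    → '(U,Z)'
    leaf 'E' → 'E'
  → '(J,Y,(U,Z),E)'
  leaf 'N' → 'N'
  internal I3 with children ['M', 'H', 'Q', 'I0']
    leaf 'M' → 'M'
    leaf 'H' → 'H'
    leaf 'Q' → 'Q'
    internal I0 with children ['S', 'F', 'T']
      leaf 'S' → 'S'
      leaf 'F' → 'F'
      leaf 'T' → 'T'
    → '(S,F,T)'
  → '(M,H,Q,(S,F,T))'
→ '((J,Y,(U,Z),E),N,(M,H,Q,(S,F,T)))'
Final: ((J,Y,(U,Z),E),N,(M,H,Q,(S,F,T)));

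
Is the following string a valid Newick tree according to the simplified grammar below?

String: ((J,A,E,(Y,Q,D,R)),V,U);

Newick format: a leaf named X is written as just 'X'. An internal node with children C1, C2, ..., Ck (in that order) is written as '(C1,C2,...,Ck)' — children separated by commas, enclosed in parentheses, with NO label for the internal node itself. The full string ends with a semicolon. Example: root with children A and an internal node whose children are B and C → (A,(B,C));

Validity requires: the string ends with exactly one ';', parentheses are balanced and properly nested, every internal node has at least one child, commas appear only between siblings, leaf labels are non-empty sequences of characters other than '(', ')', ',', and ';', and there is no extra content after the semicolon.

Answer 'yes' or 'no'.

Answer: yes

Derivation:
Input: ((J,A,E,(Y,Q,D,R)),V,U);
Paren balance: 3 '(' vs 3 ')' OK
Ends with single ';': True
Full parse: OK
Valid: True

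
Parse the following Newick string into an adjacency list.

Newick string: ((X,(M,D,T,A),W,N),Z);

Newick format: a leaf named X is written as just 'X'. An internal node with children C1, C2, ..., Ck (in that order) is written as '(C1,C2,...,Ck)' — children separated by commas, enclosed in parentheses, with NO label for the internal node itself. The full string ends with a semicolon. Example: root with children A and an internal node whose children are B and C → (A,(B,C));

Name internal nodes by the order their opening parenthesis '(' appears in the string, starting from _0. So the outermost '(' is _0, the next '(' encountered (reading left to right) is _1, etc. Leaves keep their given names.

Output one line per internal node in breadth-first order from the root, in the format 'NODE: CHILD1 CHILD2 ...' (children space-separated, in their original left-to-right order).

Answer: _0: _1 Z
_1: X _2 W N
_2: M D T A

Derivation:
Input: ((X,(M,D,T,A),W,N),Z);
Scanning left-to-right, naming '(' by encounter order:
  pos 0: '(' -> open internal node _0 (depth 1)
  pos 1: '(' -> open internal node _1 (depth 2)
  pos 4: '(' -> open internal node _2 (depth 3)
  pos 12: ')' -> close internal node _2 (now at depth 2)
  pos 17: ')' -> close internal node _1 (now at depth 1)
  pos 20: ')' -> close internal node _0 (now at depth 0)
Total internal nodes: 3
BFS adjacency from root:
  _0: _1 Z
  _1: X _2 W N
  _2: M D T A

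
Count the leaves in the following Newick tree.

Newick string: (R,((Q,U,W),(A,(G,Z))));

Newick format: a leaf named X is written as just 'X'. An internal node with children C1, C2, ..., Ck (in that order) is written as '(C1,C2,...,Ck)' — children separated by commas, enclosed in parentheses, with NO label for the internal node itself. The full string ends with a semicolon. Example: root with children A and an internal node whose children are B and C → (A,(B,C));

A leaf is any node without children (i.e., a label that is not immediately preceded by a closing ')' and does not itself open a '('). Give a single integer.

Newick: (R,((Q,U,W),(A,(G,Z))));
Scan left-to-right; a leaf is any maximal label run not followed by '(':
  pos 1: leaf 'R' → count = 1
  pos 5: leaf 'Q' → count = 2
  pos 7: leaf 'U' → count = 3
  pos 9: leaf 'W' → count = 4
  pos 13: leaf 'A' → count = 5
  pos 16: leaf 'G' → count = 6
  pos 18: leaf 'Z' → count = 7
Total leaves: 7

Answer: 7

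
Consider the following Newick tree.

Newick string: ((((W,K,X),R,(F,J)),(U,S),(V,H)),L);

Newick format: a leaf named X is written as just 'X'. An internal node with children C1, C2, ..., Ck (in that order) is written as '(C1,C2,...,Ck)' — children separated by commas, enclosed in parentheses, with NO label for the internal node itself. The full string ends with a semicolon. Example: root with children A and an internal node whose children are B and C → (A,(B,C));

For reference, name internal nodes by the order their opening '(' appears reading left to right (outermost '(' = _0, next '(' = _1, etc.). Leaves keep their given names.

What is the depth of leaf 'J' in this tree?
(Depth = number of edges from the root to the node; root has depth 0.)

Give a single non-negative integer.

Answer: 4

Derivation:
Newick: ((((W,K,X),R,(F,J)),(U,S),(V,H)),L);
Naming internals by '(' encounter order: outermost '(' = _0, next = _1, ...
Query node: J
Path from root: _0 -> _1 -> _2 -> _4 -> J
Depth of J: 4 (number of edges from root)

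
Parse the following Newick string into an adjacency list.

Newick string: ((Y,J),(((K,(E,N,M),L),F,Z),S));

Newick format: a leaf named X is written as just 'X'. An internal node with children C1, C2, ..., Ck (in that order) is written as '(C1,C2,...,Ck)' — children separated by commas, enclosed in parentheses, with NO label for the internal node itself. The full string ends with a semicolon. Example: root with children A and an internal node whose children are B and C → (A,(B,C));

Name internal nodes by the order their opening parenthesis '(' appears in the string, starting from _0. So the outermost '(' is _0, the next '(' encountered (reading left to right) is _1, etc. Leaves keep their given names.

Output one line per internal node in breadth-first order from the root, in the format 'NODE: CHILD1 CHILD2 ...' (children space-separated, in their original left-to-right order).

Answer: _0: _1 _2
_1: Y J
_2: _3 S
_3: _4 F Z
_4: K _5 L
_5: E N M

Derivation:
Input: ((Y,J),(((K,(E,N,M),L),F,Z),S));
Scanning left-to-right, naming '(' by encounter order:
  pos 0: '(' -> open internal node _0 (depth 1)
  pos 1: '(' -> open internal node _1 (depth 2)
  pos 5: ')' -> close internal node _1 (now at depth 1)
  pos 7: '(' -> open internal node _2 (depth 2)
  pos 8: '(' -> open internal node _3 (depth 3)
  pos 9: '(' -> open internal node _4 (depth 4)
  pos 12: '(' -> open internal node _5 (depth 5)
  pos 18: ')' -> close internal node _5 (now at depth 4)
  pos 21: ')' -> close internal node _4 (now at depth 3)
  pos 26: ')' -> close internal node _3 (now at depth 2)
  pos 29: ')' -> close internal node _2 (now at depth 1)
  pos 30: ')' -> close internal node _0 (now at depth 0)
Total internal nodes: 6
BFS adjacency from root:
  _0: _1 _2
  _1: Y J
  _2: _3 S
  _3: _4 F Z
  _4: K _5 L
  _5: E N M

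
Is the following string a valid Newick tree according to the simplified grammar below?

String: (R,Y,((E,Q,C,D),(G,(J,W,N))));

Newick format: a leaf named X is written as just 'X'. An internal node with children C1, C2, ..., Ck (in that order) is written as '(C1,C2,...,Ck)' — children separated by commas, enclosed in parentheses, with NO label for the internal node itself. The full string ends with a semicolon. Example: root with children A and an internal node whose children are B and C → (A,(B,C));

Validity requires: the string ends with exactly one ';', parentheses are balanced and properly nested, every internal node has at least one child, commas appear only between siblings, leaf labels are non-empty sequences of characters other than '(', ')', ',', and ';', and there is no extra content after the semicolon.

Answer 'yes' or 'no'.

Answer: yes

Derivation:
Input: (R,Y,((E,Q,C,D),(G,(J,W,N))));
Paren balance: 5 '(' vs 5 ')' OK
Ends with single ';': True
Full parse: OK
Valid: True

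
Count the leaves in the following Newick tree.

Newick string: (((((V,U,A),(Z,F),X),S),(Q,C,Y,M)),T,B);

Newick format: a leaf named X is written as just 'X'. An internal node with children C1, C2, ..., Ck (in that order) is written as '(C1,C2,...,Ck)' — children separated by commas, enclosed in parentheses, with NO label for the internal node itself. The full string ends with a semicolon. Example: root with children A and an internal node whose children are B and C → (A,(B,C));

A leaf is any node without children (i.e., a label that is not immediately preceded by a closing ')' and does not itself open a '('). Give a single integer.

Answer: 13

Derivation:
Newick: (((((V,U,A),(Z,F),X),S),(Q,C,Y,M)),T,B);
Scan left-to-right; a leaf is any maximal label run not followed by '(':
  pos 5: leaf 'V' → count = 1
  pos 7: leaf 'U' → count = 2
  pos 9: leaf 'A' → count = 3
  pos 13: leaf 'Z' → count = 4
  pos 15: leaf 'F' → count = 5
  pos 18: leaf 'X' → count = 6
  pos 21: leaf 'S' → count = 7
  pos 25: leaf 'Q' → count = 8
  pos 27: leaf 'C' → count = 9
  pos 29: leaf 'Y' → count = 10
  pos 31: leaf 'M' → count = 11
  pos 35: leaf 'T' → count = 12
  pos 37: leaf 'B' → count = 13
Total leaves: 13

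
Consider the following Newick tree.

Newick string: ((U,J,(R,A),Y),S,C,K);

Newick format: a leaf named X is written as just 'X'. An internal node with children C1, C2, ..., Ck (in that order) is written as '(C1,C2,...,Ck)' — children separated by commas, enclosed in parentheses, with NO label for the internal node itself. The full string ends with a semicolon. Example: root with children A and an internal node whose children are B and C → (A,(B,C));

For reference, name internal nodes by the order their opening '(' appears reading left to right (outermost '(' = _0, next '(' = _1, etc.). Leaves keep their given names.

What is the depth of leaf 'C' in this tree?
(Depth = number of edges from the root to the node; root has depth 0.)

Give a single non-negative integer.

Answer: 1

Derivation:
Newick: ((U,J,(R,A),Y),S,C,K);
Naming internals by '(' encounter order: outermost '(' = _0, next = _1, ...
Query node: C
Path from root: _0 -> C
Depth of C: 1 (number of edges from root)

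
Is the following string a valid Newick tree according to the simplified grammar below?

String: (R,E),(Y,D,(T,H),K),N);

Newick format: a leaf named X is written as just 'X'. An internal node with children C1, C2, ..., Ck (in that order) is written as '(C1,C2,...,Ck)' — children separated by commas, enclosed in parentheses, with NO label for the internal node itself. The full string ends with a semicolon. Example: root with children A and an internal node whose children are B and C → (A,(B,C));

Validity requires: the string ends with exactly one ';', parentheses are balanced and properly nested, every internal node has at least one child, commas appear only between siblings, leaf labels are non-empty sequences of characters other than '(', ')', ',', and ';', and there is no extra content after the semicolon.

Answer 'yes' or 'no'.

Answer: no

Derivation:
Input: (R,E),(Y,D,(T,H),K),N);
Paren balance: 3 '(' vs 4 ')' MISMATCH
Ends with single ';': True
Full parse: FAILS (extra content after tree at pos 5)
Valid: False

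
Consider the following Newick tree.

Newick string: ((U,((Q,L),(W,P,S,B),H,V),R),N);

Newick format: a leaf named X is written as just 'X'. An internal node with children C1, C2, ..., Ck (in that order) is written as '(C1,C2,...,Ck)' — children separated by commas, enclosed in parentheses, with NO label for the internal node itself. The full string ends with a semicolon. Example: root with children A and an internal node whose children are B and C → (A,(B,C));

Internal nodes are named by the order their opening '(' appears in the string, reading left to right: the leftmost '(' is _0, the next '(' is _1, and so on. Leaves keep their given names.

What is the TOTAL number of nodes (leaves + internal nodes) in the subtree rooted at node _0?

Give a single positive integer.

Newick: ((U,((Q,L),(W,P,S,B),H,V),R),N);
Locate _0: it is the '(' at position 0 (the 1st '(' reading left to right).
Query: subtree rooted at _0
_0: subtree_size = 1 + 15
  _1: subtree_size = 1 + 13
    U: subtree_size = 1 + 0
    _2: subtree_size = 1 + 10
      _3: subtree_size = 1 + 2
        Q: subtree_size = 1 + 0
        L: subtree_size = 1 + 0
      _4: subtree_size = 1 + 4
        W: subtree_size = 1 + 0
        P: subtree_size = 1 + 0
        S: subtree_size = 1 + 0
        B: subtree_size = 1 + 0
      H: subtree_size = 1 + 0
      V: subtree_size = 1 + 0
    R: subtree_size = 1 + 0
  N: subtree_size = 1 + 0
Total subtree size of _0: 16

Answer: 16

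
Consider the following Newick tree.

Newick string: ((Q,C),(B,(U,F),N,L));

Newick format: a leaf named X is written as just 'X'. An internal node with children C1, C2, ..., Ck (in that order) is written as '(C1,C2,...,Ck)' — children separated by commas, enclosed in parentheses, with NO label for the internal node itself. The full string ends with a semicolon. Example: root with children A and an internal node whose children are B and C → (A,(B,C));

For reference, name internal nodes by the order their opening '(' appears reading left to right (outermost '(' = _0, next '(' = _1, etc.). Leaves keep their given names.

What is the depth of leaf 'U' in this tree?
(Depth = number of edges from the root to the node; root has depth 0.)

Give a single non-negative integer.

Newick: ((Q,C),(B,(U,F),N,L));
Naming internals by '(' encounter order: outermost '(' = _0, next = _1, ...
Query node: U
Path from root: _0 -> _2 -> _3 -> U
Depth of U: 3 (number of edges from root)

Answer: 3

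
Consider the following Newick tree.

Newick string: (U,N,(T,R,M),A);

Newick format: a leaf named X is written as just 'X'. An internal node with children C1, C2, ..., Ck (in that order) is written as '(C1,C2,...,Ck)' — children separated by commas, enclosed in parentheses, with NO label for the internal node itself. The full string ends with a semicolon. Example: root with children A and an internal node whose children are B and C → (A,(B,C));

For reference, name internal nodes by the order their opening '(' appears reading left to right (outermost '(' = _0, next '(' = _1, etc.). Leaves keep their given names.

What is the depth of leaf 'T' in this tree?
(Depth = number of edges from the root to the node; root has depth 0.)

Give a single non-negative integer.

Answer: 2

Derivation:
Newick: (U,N,(T,R,M),A);
Naming internals by '(' encounter order: outermost '(' = _0, next = _1, ...
Query node: T
Path from root: _0 -> _1 -> T
Depth of T: 2 (number of edges from root)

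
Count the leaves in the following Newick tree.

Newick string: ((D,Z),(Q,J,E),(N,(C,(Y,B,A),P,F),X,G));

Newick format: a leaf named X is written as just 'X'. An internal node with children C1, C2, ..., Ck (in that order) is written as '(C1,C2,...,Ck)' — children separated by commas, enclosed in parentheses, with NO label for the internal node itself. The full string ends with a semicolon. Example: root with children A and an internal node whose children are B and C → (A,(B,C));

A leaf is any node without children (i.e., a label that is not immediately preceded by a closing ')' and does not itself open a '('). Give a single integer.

Newick: ((D,Z),(Q,J,E),(N,(C,(Y,B,A),P,F),X,G));
Scan left-to-right; a leaf is any maximal label run not followed by '(':
  pos 2: leaf 'D' → count = 1
  pos 4: leaf 'Z' → count = 2
  pos 8: leaf 'Q' → count = 3
  pos 10: leaf 'J' → count = 4
  pos 12: leaf 'E' → count = 5
  pos 16: leaf 'N' → count = 6
  pos 19: leaf 'C' → count = 7
  pos 22: leaf 'Y' → count = 8
  pos 24: leaf 'B' → count = 9
  pos 26: leaf 'A' → count = 10
  pos 29: leaf 'P' → count = 11
  pos 31: leaf 'F' → count = 12
  pos 34: leaf 'X' → count = 13
  pos 36: leaf 'G' → count = 14
Total leaves: 14

Answer: 14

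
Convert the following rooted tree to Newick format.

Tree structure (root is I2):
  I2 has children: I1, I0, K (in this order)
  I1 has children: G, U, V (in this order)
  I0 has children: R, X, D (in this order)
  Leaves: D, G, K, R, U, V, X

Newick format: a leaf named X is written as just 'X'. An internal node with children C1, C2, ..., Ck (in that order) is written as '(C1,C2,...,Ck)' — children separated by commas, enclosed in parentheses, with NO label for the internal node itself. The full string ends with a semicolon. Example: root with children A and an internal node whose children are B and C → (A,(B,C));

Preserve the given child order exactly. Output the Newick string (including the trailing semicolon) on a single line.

internal I2 with children ['I1', 'I0', 'K']
  internal I1 with children ['G', 'U', 'V']
    leaf 'G' → 'G'
    leaf 'U' → 'U'
    leaf 'V' → 'V'
  → '(G,U,V)'
  internal I0 with children ['R', 'X', 'D']
    leaf 'R' → 'R'
    leaf 'X' → 'X'
    leaf 'D' → 'D'
  → '(R,X,D)'
  leaf 'K' → 'K'
→ '((G,U,V),(R,X,D),K)'
Final: ((G,U,V),(R,X,D),K);

Answer: ((G,U,V),(R,X,D),K);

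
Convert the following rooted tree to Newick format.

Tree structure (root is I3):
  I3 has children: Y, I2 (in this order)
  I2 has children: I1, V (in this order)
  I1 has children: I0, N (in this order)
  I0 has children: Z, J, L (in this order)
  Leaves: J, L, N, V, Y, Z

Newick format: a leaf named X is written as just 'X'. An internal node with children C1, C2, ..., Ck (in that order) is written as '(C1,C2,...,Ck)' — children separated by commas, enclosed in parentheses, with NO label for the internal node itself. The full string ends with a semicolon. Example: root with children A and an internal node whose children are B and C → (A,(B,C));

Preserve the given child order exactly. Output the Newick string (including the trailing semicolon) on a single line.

internal I3 with children ['Y', 'I2']
  leaf 'Y' → 'Y'
  internal I2 with children ['I1', 'V']
    internal I1 with children ['I0', 'N']
      internal I0 with children ['Z', 'J', 'L']
        leaf 'Z' → 'Z'
        leaf 'J' → 'J'
        leaf 'L' → 'L'
      → '(Z,J,L)'
      leaf 'N' → 'N'
    → '((Z,J,L),N)'
    leaf 'V' → 'V'
  → '(((Z,J,L),N),V)'
→ '(Y,(((Z,J,L),N),V))'
Final: (Y,(((Z,J,L),N),V));

Answer: (Y,(((Z,J,L),N),V));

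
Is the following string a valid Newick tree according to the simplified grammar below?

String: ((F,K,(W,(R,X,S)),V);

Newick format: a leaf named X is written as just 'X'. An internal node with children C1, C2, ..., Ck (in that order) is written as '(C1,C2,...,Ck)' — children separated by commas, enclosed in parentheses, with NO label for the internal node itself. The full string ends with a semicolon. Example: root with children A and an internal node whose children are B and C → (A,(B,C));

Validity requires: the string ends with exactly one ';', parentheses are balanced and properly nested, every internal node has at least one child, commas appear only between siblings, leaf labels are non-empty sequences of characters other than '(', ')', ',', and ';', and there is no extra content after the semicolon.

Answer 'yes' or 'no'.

Input: ((F,K,(W,(R,X,S)),V);
Paren balance: 4 '(' vs 3 ')' MISMATCH
Ends with single ';': True
Full parse: FAILS (expected , or ) at pos 20)
Valid: False

Answer: no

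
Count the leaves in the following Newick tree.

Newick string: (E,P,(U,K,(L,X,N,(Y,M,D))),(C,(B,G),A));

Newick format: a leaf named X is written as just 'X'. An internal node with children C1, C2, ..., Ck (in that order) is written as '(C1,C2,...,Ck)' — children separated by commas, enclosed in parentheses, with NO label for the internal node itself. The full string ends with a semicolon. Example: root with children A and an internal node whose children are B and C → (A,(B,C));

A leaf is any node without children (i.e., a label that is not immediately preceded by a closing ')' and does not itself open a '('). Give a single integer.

Answer: 14

Derivation:
Newick: (E,P,(U,K,(L,X,N,(Y,M,D))),(C,(B,G),A));
Scan left-to-right; a leaf is any maximal label run not followed by '(':
  pos 1: leaf 'E' → count = 1
  pos 3: leaf 'P' → count = 2
  pos 6: leaf 'U' → count = 3
  pos 8: leaf 'K' → count = 4
  pos 11: leaf 'L' → count = 5
  pos 13: leaf 'X' → count = 6
  pos 15: leaf 'N' → count = 7
  pos 18: leaf 'Y' → count = 8
  pos 20: leaf 'M' → count = 9
  pos 22: leaf 'D' → count = 10
  pos 28: leaf 'C' → count = 11
  pos 31: leaf 'B' → count = 12
  pos 33: leaf 'G' → count = 13
  pos 36: leaf 'A' → count = 14
Total leaves: 14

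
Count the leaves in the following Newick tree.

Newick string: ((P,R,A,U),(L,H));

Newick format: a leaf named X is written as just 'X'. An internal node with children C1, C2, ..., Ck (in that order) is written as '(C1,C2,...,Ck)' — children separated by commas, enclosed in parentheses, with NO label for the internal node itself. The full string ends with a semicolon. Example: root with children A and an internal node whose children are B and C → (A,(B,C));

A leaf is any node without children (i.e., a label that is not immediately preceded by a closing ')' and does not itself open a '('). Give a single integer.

Newick: ((P,R,A,U),(L,H));
Scan left-to-right; a leaf is any maximal label run not followed by '(':
  pos 2: leaf 'P' → count = 1
  pos 4: leaf 'R' → count = 2
  pos 6: leaf 'A' → count = 3
  pos 8: leaf 'U' → count = 4
  pos 12: leaf 'L' → count = 5
  pos 14: leaf 'H' → count = 6
Total leaves: 6

Answer: 6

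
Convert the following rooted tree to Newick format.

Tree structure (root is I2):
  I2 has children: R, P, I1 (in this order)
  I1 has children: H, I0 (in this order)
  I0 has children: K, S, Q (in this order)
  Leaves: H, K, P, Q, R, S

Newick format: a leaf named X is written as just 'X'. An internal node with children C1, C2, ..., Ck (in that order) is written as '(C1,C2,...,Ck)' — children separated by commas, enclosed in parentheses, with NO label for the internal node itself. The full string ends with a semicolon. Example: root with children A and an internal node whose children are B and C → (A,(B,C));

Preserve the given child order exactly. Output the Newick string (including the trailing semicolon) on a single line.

internal I2 with children ['R', 'P', 'I1']
  leaf 'R' → 'R'
  leaf 'P' → 'P'
  internal I1 with children ['H', 'I0']
    leaf 'H' → 'H'
    internal I0 with children ['K', 'S', 'Q']
      leaf 'K' → 'K'
      leaf 'S' → 'S'
      leaf 'Q' → 'Q'
    → '(K,S,Q)'
  → '(H,(K,S,Q))'
→ '(R,P,(H,(K,S,Q)))'
Final: (R,P,(H,(K,S,Q)));

Answer: (R,P,(H,(K,S,Q)));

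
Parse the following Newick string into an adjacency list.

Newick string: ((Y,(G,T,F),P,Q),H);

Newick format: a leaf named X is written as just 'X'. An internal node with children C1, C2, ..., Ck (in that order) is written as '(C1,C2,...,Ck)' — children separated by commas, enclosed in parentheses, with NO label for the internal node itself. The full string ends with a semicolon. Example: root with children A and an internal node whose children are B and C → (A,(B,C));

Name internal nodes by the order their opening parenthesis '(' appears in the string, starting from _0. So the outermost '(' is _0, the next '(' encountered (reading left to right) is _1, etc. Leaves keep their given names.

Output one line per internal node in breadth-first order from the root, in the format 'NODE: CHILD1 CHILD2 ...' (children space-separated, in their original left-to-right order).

Answer: _0: _1 H
_1: Y _2 P Q
_2: G T F

Derivation:
Input: ((Y,(G,T,F),P,Q),H);
Scanning left-to-right, naming '(' by encounter order:
  pos 0: '(' -> open internal node _0 (depth 1)
  pos 1: '(' -> open internal node _1 (depth 2)
  pos 4: '(' -> open internal node _2 (depth 3)
  pos 10: ')' -> close internal node _2 (now at depth 2)
  pos 15: ')' -> close internal node _1 (now at depth 1)
  pos 18: ')' -> close internal node _0 (now at depth 0)
Total internal nodes: 3
BFS adjacency from root:
  _0: _1 H
  _1: Y _2 P Q
  _2: G T F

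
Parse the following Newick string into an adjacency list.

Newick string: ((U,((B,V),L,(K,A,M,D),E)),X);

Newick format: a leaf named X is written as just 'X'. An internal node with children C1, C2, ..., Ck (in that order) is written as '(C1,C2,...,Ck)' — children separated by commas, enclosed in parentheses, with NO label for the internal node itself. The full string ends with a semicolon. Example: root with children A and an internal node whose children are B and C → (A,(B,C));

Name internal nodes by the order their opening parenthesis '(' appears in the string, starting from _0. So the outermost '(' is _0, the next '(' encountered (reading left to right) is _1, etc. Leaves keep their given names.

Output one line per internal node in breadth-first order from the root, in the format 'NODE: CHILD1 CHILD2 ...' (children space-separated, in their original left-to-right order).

Answer: _0: _1 X
_1: U _2
_2: _3 L _4 E
_3: B V
_4: K A M D

Derivation:
Input: ((U,((B,V),L,(K,A,M,D),E)),X);
Scanning left-to-right, naming '(' by encounter order:
  pos 0: '(' -> open internal node _0 (depth 1)
  pos 1: '(' -> open internal node _1 (depth 2)
  pos 4: '(' -> open internal node _2 (depth 3)
  pos 5: '(' -> open internal node _3 (depth 4)
  pos 9: ')' -> close internal node _3 (now at depth 3)
  pos 13: '(' -> open internal node _4 (depth 4)
  pos 21: ')' -> close internal node _4 (now at depth 3)
  pos 24: ')' -> close internal node _2 (now at depth 2)
  pos 25: ')' -> close internal node _1 (now at depth 1)
  pos 28: ')' -> close internal node _0 (now at depth 0)
Total internal nodes: 5
BFS adjacency from root:
  _0: _1 X
  _1: U _2
  _2: _3 L _4 E
  _3: B V
  _4: K A M D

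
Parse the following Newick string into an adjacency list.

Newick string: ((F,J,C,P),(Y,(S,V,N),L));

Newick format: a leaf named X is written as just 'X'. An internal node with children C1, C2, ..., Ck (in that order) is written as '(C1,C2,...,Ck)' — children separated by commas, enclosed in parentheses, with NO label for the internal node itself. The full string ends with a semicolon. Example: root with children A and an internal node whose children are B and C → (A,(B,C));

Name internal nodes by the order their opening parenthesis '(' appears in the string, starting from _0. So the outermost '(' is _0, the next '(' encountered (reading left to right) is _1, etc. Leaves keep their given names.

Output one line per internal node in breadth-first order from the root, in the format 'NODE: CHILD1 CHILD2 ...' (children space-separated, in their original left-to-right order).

Answer: _0: _1 _2
_1: F J C P
_2: Y _3 L
_3: S V N

Derivation:
Input: ((F,J,C,P),(Y,(S,V,N),L));
Scanning left-to-right, naming '(' by encounter order:
  pos 0: '(' -> open internal node _0 (depth 1)
  pos 1: '(' -> open internal node _1 (depth 2)
  pos 9: ')' -> close internal node _1 (now at depth 1)
  pos 11: '(' -> open internal node _2 (depth 2)
  pos 14: '(' -> open internal node _3 (depth 3)
  pos 20: ')' -> close internal node _3 (now at depth 2)
  pos 23: ')' -> close internal node _2 (now at depth 1)
  pos 24: ')' -> close internal node _0 (now at depth 0)
Total internal nodes: 4
BFS adjacency from root:
  _0: _1 _2
  _1: F J C P
  _2: Y _3 L
  _3: S V N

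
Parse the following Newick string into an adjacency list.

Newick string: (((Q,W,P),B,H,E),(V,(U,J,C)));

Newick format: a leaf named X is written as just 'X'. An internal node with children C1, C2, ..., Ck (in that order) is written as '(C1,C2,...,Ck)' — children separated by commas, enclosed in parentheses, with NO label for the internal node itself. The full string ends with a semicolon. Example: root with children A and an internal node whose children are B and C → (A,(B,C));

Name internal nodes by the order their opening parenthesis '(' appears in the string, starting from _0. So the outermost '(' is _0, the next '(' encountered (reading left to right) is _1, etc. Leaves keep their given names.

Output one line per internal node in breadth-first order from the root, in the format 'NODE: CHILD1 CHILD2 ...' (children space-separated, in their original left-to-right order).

Input: (((Q,W,P),B,H,E),(V,(U,J,C)));
Scanning left-to-right, naming '(' by encounter order:
  pos 0: '(' -> open internal node _0 (depth 1)
  pos 1: '(' -> open internal node _1 (depth 2)
  pos 2: '(' -> open internal node _2 (depth 3)
  pos 8: ')' -> close internal node _2 (now at depth 2)
  pos 15: ')' -> close internal node _1 (now at depth 1)
  pos 17: '(' -> open internal node _3 (depth 2)
  pos 20: '(' -> open internal node _4 (depth 3)
  pos 26: ')' -> close internal node _4 (now at depth 2)
  pos 27: ')' -> close internal node _3 (now at depth 1)
  pos 28: ')' -> close internal node _0 (now at depth 0)
Total internal nodes: 5
BFS adjacency from root:
  _0: _1 _3
  _1: _2 B H E
  _3: V _4
  _2: Q W P
  _4: U J C

Answer: _0: _1 _3
_1: _2 B H E
_3: V _4
_2: Q W P
_4: U J C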